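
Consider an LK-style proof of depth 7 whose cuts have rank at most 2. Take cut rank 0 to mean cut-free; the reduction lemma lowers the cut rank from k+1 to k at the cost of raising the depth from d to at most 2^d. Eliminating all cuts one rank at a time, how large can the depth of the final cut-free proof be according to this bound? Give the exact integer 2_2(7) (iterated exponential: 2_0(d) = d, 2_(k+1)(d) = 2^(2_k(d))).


Each rank reduction sends depth d to at most 2^d; cut rank r needs r reductions.
2_0(7) = 7
2_1(7) = 2^7 = 128
2_2(7) = 2^128 = 340282366920938463463374607431768211456
Cut-free depth bound = 340282366920938463463374607431768211456

340282366920938463463374607431768211456


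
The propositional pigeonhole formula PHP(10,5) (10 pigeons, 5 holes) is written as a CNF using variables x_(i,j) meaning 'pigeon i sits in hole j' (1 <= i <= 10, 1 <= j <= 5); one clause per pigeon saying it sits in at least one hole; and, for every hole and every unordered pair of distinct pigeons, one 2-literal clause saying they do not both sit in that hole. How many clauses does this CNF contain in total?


PHP(10,5): 10 pigeons, 5 holes, 10*5 = 50 variables.
- pigeon clauses: one per pigeon -> 10 clauses
- hole clauses: 5 holes * C(10,2) = 5 * 45 -> 225 clauses
Total clauses = 10 + 225 = 235

235


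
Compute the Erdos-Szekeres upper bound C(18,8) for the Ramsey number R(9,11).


R(9,11) <= C(9+11-2, 9-1) = C(18, 8)
C(18, 8) = 18! / (8! * 10!)
= 43758

43758


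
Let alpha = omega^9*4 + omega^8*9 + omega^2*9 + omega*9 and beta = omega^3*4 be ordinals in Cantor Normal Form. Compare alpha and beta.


Compare term by term from highest exponent:
alpha = omega^9*4 + omega^8*9 + omega^2*9 + omega*9
beta = omega^3*4
Term 1: alpha has omega^9*4, beta has omega^3*4
Term 2: alpha has omega^8*9, beta has omega^0*0
Term 3: alpha has omega^2*9, beta has omega^0*0
Term 4: alpha has omega^1*9, beta has omega^0*0
Result: alpha > beta

alpha > beta


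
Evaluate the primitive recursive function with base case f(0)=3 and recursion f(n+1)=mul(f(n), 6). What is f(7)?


f(0) = 3
f(1) = mul(f(0), 6) = mul(3, 6) = 18
f(2) = mul(f(1), 6) = mul(18, 6) = 108
f(3) = mul(f(2), 6) = mul(108, 6) = 648
f(4) = mul(f(3), 6) = mul(648, 6) = 3888
f(5) = mul(f(4), 6) = mul(3888, 6) = 23328
f(6) = mul(f(5), 6) = mul(23328, 6) = 139968
f(7) = mul(f(6), 6) = mul(139968, 6) = 839808


839808


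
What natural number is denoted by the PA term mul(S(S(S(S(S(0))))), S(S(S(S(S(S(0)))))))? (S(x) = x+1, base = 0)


mul(S^5(0), S^6(0)):
S^5(0) = 5
S^6(0) = 6
5 * 6 = 30

30


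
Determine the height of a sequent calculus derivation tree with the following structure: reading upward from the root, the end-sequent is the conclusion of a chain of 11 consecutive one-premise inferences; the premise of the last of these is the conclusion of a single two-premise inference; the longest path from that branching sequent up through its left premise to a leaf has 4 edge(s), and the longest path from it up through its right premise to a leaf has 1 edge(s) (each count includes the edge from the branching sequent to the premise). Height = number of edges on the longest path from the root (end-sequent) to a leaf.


Longest path through the left premise: 4 edges (measured from the branching sequent)
Longest path through the right premise: 1 edges
Height of the subtree rooted at the branching sequent: max(4, 1) = 4
The branching sequent sits 11 edges above the root (the chain of one-premise inferences), so height = 4 + 11 = 15

15


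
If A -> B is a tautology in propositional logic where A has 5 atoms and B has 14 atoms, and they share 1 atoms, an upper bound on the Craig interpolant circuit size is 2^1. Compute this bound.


Shared atoms = 1
Craig interpolant size bound = 2^1
= 2

2


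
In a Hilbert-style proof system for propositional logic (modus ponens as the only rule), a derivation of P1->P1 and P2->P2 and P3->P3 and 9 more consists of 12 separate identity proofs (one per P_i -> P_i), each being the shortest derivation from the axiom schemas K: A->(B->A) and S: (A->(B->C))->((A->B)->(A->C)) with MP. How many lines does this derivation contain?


The shortest proof of A->A from K and S in the Hilbert calculus has exactly 5 lines:
(1) K instance A->((A->A)->A), (2) S instance, (3) MP on 1,2, (4) K instance A->(A->A), (5) MP on 3,4.
For 12 independent identities: 12 * 5 = 60 lines total.

60


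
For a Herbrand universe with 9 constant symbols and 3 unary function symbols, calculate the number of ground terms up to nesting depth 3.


Herbrand terms by depth:
Depth 0: 9 constants
Depth 1: 27 new terms (running total: 36)
Depth 2: 81 new terms (running total: 117)
Depth 3: 243 new terms (running total: 360)
Total distinct ground terms = 360

360


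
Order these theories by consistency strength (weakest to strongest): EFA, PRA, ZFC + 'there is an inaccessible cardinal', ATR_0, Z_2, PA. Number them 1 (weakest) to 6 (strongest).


Ordering by consistency strength:
1. EFA
2. PRA
3. PA
4. ATR_0
5. Z_2
6. ZFC + 'there is an inaccessible cardinal'


EFA=1, PRA=2, ZFC + 'there is an inaccessible cardinal'=6, ATR_0=4, Z_2=5, PA=3


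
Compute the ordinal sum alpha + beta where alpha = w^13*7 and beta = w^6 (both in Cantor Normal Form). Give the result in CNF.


Ordinal addition w^13*7 + w^6:
Leading exponent of alpha (13) > leading exponent of beta (6).
Since alpha's term has higher exponent than beta's leading term,
the sum is simply alpha followed by beta.
Result = w^13*7 + w^6

w^13*7 + w^6


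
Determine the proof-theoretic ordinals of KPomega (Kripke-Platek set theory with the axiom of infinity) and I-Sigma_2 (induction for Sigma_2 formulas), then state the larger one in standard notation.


Proof-theoretic ordinal of KPomega (Kripke-Platek set theory with the axiom of infinity): psi_0(epsilon_{Omega+1})
Proof-theoretic ordinal of I-Sigma_2 (induction for Sigma_2 formulas): omega^(omega^omega)
Comparing: omega^(omega^omega) < psi_0(epsilon_{Omega+1}).
The larger ordinal is psi_0(epsilon_{Omega+1}) (from KPomega (Kripke-Platek set theory with the axiom of infinity)).

psi_0(epsilon_{Omega+1})


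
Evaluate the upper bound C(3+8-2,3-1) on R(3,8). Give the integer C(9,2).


R(3,8) <= C(3+8-2, 3-1) = C(9, 2)
C(9, 2) = 9! / (2! * 7!)
= 36

36


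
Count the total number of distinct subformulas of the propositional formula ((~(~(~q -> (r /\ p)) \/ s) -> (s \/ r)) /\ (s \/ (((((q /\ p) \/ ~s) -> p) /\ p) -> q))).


Formula: ((~(~(~q -> (r /\ p)) \/ s) -> (s \/ r)) /\ (s \/ (((((q /\ p) \/ ~s) -> p) /\ p) -> q)))
Subformulas found:
  1. r
  2. q
  3. s
  4. p
  5. ~s
  6. ~q
  7. (s \/ r)
  8. (q /\ p)
  9. (r /\ p)
  10. ((q /\ p) \/ ~s)
  11. (~q -> (r /\ p))
  12. ~(~q -> (r /\ p))
  13. (((q /\ p) \/ ~s) -> p)
  14. (~(~q -> (r /\ p)) \/ s)
  15. ~(~(~q -> (r /\ p)) \/ s)
  16. ((((q /\ p) \/ ~s) -> p) /\ p)
  17. (((((q /\ p) \/ ~s) -> p) /\ p) -> q)
  18. (~(~(~q -> (r /\ p)) \/ s) -> (s \/ r))
  19. (s \/ (((((q /\ p) \/ ~s) -> p) /\ p) -> q))
  20. ((~(~(~q -> (r /\ p)) \/ s) -> (s \/ r)) /\ (s \/ (((((q /\ p) \/ ~s) -> p) /\ p) -> q)))
Total distinct subformulas = 20

20


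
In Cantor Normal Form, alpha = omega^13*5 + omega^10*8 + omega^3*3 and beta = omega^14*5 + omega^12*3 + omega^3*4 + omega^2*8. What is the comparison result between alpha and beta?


Compare term by term from highest exponent:
alpha = omega^13*5 + omega^10*8 + omega^3*3
beta = omega^14*5 + omega^12*3 + omega^3*4 + omega^2*8
Term 1: alpha has omega^13*5, beta has omega^14*5
Term 2: alpha has omega^10*8, beta has omega^12*3
Term 3: alpha has omega^3*3, beta has omega^3*4
Term 4: alpha has omega^0*0, beta has omega^2*8
Result: alpha < beta

alpha < beta


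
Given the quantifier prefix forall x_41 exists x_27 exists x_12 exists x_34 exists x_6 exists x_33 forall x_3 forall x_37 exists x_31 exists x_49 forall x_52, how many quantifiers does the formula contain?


Quantifier prefix has 11 quantifier symbols.
Quantifier depth = 11

11


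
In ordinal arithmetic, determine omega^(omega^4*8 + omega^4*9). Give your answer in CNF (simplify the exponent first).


omega^(omega^4*8 + omega^4*9):
Both terms of the exponent have the same exponent 4, so they merge: omega^4*8 + omega^4*9 = omega^4*(8+9) = omega^4*17.
omega raised to a CNF ordinal is a single CNF term: Result = omega^(omega^4*17)

omega^(omega^4*17)


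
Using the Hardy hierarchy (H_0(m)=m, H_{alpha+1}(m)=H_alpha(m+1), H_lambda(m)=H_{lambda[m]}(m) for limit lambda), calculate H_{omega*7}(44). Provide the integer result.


H_{omega*7}(44):
For the Hardy hierarchy, H_{omega*k}(n) = 2^k * n.
2^7 = 128.
128 * 44 = 5632

5632


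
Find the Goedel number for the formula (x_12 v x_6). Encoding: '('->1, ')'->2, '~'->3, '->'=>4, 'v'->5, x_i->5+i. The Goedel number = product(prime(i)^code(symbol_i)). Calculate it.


Formula: (x_12 v x_6)
Symbol codes: [1, 17, 5, 11, 2]
Primes: [2, 3, 5, 7, 11]
p_1^1 = 2^1 = 2
p_2^17 = 3^17 = 129140163
p_3^5 = 5^5 = 3125
p_4^11 = 7^11 = 1977326743
p_5^2 = 11^2 = 121
Product = 193110175283304826181250

193110175283304826181250


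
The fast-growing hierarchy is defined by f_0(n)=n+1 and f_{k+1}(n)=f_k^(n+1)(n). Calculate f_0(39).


f_0(39) = 39 + 1 = 40

40


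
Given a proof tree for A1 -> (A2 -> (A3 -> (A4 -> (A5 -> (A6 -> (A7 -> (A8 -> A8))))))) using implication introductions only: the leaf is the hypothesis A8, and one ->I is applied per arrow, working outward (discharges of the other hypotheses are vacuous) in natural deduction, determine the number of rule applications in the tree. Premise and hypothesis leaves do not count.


The formula has 8 arrows (->); its innermost consequent A8 is one of the antecedents,
so the proof starts from the hypothesis leaf A8 (not a rule application) and closes one arrow per ->I.
Building A1 -> (A2 -> (A3 -> (A4 -> (A5 -> (A6 -> (A7 -> (A8 -> A8))))))) therefore takes 8 nested implication introductions.
Total inference nodes = 8

8


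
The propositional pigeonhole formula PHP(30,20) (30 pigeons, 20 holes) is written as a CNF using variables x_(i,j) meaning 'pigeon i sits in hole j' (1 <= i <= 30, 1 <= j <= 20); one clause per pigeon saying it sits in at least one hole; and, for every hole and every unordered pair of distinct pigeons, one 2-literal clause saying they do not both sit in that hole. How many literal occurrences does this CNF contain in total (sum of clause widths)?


PHP(30,20): 30 pigeons, 20 holes, 30*20 = 600 variables.
- pigeon clauses: one per pigeon -> 30 clauses of width 20 -> 600 literals
- hole clauses: 20 holes * C(30,2) = 20 * 435 -> 8700 clauses of width 2 -> 17400 literals
Total literal occurrences = 600 + 17400 = 18000

18000


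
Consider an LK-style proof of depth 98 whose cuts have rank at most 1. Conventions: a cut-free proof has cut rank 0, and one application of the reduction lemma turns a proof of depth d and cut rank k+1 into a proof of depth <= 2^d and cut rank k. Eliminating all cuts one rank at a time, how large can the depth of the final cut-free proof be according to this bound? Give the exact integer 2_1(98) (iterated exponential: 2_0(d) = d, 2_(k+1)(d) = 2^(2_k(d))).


Each rank reduction sends depth d to at most 2^d; cut rank r needs r reductions.
2_0(98) = 98
2_1(98) = 2^98 = 316912650057057350374175801344
Cut-free depth bound = 316912650057057350374175801344

316912650057057350374175801344


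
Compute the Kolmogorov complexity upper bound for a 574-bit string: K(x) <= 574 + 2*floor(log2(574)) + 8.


floor(log2(574)) = 9
2 * 9 = 18
K(x) <= 574 + 18 + 8 = 600

600


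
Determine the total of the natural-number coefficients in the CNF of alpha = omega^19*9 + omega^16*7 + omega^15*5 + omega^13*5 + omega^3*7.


CNF: omega^19*9 + omega^16*7 + omega^15*5 + omega^13*5 + omega^3*7
Coefficients: 9 + 7 + 5 + 5 + 7 = 33

33


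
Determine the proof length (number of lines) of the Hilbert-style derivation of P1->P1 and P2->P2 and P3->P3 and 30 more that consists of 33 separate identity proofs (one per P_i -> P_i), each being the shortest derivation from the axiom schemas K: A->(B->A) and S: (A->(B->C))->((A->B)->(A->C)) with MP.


The shortest proof of A->A from K and S in the Hilbert calculus has exactly 5 lines:
(1) K instance A->((A->A)->A), (2) S instance, (3) MP on 1,2, (4) K instance A->(A->A), (5) MP on 3,4.
For 33 independent identities: 33 * 5 = 165 lines total.

165


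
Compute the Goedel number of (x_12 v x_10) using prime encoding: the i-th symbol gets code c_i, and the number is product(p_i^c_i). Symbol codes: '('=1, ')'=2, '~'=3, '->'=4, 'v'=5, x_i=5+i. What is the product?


Formula: (x_12 v x_10)
Symbol codes: [1, 17, 5, 15, 2]
Primes: [2, 3, 5, 7, 11]
p_1^1 = 2^1 = 2
p_2^17 = 3^17 = 129140163
p_3^5 = 5^5 = 3125
p_4^15 = 7^15 = 4747561509943
p_5^2 = 11^2 = 121
Product = 463657530855214887661181250

463657530855214887661181250


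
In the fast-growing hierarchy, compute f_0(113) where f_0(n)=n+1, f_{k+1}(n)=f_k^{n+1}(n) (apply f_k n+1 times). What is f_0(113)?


f_0(113) = 113 + 1 = 114

114


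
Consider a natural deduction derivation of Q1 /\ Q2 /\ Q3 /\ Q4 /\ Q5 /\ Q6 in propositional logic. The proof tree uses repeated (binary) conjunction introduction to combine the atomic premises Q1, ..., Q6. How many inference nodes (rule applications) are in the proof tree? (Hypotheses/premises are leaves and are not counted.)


The target conjunction has 6 conjuncts, i.e. 5 binary /\ connectives.
Each conjunction-intro joins two pieces, so 6 atoms require 6-1 = 5 applications.
Total inference nodes = 5

5


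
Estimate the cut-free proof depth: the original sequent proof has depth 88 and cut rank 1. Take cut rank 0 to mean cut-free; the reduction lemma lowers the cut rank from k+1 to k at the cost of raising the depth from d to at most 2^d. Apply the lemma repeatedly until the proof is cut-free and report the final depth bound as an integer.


Each rank reduction sends depth d to at most 2^d; cut rank r needs r reductions.
2_0(88) = 88
2_1(88) = 2^88 = 309485009821345068724781056
Cut-free depth bound = 309485009821345068724781056

309485009821345068724781056


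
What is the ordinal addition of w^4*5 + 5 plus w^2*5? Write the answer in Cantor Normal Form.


Ordinal addition (w^4*5 + 5) + w^2*5:
alpha's leading term has exponent 4 > beta's exponent 2, so it survives.
alpha's tail term has exponent 0 < beta's exponent 2, so it is absorbed by beta.
In ordinal addition, any term followed by a strictly larger-exponent term is absorbed.
Result = w^4*5 + w^2*5

w^4*5 + w^2*5


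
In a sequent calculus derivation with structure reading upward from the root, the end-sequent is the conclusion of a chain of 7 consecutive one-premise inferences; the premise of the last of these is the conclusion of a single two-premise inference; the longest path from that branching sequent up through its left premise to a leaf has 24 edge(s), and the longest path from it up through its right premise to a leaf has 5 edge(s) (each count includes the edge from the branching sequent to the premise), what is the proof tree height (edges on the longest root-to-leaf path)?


Longest path through the left premise: 24 edges (measured from the branching sequent)
Longest path through the right premise: 5 edges
Height of the subtree rooted at the branching sequent: max(24, 5) = 24
The branching sequent sits 7 edges above the root (the chain of one-premise inferences), so height = 24 + 7 = 31

31


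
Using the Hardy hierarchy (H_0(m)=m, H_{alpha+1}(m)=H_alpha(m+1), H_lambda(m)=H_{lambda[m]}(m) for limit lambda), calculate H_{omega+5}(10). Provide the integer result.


H_{omega+5}(10):
Unwind the 5 successor steps: H_{omega+5}(10) = H_omega(10+5) = H_omega(15).
H_omega(m) = H_m(m) = m + m = 2m.
Result = 2 * 15 = 30

30


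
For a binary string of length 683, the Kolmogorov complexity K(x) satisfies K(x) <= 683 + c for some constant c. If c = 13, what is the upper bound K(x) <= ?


K(x) <= |x| + c = 683 + 13 = 696

696


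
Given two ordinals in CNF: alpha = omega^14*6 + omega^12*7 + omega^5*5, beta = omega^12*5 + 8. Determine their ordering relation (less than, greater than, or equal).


Compare term by term from highest exponent:
alpha = omega^14*6 + omega^12*7 + omega^5*5
beta = omega^12*5 + 8
Term 1: alpha has omega^14*6, beta has omega^12*5
Term 2: alpha has omega^12*7, beta has omega^0*8
Term 3: alpha has omega^5*5, beta has omega^0*0
Result: alpha > beta

alpha > beta


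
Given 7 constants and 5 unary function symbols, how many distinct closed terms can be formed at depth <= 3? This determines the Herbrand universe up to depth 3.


Herbrand terms by depth:
Depth 0: 7 constants
Depth 1: 35 new terms (running total: 42)
Depth 2: 175 new terms (running total: 217)
Depth 3: 875 new terms (running total: 1092)
Total distinct ground terms = 1092

1092


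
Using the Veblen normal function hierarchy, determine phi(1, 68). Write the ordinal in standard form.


phi(1, 68):
phi(1, beta) = epsilon_beta (the beta-th epsilon number).
phi(1, 68) = epsilon_68

epsilon_68


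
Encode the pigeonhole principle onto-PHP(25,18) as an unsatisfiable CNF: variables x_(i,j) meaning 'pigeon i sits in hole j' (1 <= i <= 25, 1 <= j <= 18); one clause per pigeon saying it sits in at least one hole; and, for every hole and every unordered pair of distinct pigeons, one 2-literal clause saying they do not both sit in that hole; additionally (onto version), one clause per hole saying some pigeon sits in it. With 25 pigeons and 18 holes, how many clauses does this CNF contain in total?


onto-PHP(25,18): 25 pigeons, 18 holes, 25*18 = 450 variables.
- pigeon clauses: one per pigeon -> 25 clauses
- hole clauses: 18 holes * C(25,2) = 18 * 300 -> 5400 clauses
- onto clauses: one per hole -> 18 clauses
Total clauses = 25 + 5400 + 18 = 5443

5443


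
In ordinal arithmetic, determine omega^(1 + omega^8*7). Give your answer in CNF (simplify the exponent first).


omega^(1 + omega^8*7):
In ordinal addition a term is absorbed by a following term of strictly larger exponent: 0 < 8, so 1 + omega^8*7 = omega^8*7.
omega raised to a CNF ordinal is a single CNF term: Result = omega^(omega^8*7)

omega^(omega^8*7)


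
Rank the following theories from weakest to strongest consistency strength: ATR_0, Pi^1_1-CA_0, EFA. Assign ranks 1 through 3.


Ordering by consistency strength:
1. EFA
2. ATR_0
3. Pi^1_1-CA_0


ATR_0=2, Pi^1_1-CA_0=3, EFA=1


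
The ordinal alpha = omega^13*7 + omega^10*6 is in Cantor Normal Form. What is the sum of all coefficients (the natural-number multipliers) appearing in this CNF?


CNF: omega^13*7 + omega^10*6
Coefficients: 7 + 6 = 13

13


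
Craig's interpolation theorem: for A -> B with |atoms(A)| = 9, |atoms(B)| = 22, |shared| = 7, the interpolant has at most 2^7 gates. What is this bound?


Shared atoms = 7
Craig interpolant size bound = 2^7
= 128

128


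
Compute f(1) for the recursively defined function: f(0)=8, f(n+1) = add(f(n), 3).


f(0) = 8
f(1) = add(f(0), 3) = add(8, 3) = 11


11


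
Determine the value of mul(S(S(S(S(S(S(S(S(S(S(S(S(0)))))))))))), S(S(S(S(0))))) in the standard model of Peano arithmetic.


mul(S^12(0), S^4(0)):
S^12(0) = 12
S^4(0) = 4
12 * 4 = 48

48


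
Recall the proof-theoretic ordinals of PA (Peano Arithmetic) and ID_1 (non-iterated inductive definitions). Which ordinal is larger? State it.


Proof-theoretic ordinal of PA (Peano Arithmetic): epsilon_0
Proof-theoretic ordinal of ID_1 (non-iterated inductive definitions): psi_0(epsilon_{Omega+1})
Comparing: epsilon_0 < psi_0(epsilon_{Omega+1}).
The larger ordinal is psi_0(epsilon_{Omega+1}) (from ID_1 (non-iterated inductive definitions)).

psi_0(epsilon_{Omega+1})


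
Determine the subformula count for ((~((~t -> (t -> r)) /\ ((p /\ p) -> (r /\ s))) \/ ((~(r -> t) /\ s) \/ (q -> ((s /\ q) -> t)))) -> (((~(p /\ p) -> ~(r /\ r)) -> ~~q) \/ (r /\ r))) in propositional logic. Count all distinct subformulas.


Formula: ((~((~t -> (t -> r)) /\ ((p /\ p) -> (r /\ s))) \/ ((~(r -> t) /\ s) \/ (q -> ((s /\ q) -> t)))) -> (((~(p /\ p) -> ~(r /\ r)) -> ~~q) \/ (r /\ r)))
Subformulas found:
  1. r
  2. q
  3. s
  4. t
  5. p
  6. ~t
  7. ~q
  8. ~~q
  9. (r /\ r)
  10. (s /\ q)
  11. (r /\ s)
  12. (r -> t)
  13. (p /\ p)
  14. (t -> r)
  15. ~(r /\ r)
  16. ~(p /\ p)
  17. ~(r -> t)
  18. ((s /\ q) -> t)
  19. (~t -> (t -> r))
  20. (~(r -> t) /\ s)
  21. ((p /\ p) -> (r /\ s))
  22. (q -> ((s /\ q) -> t))
  23. (~(p /\ p) -> ~(r /\ r))
  24. ((~(p /\ p) -> ~(r /\ r)) -> ~~q)
  25. ((~(r -> t) /\ s) \/ (q -> ((s /\ q) -> t)))
  26. ((~t -> (t -> r)) /\ ((p /\ p) -> (r /\ s)))
  27. ~((~t -> (t -> r)) /\ ((p /\ p) -> (r /\ s)))
  28. (((~(p /\ p) -> ~(r /\ r)) -> ~~q) \/ (r /\ r))
  29. (~((~t -> (t -> r)) /\ ((p /\ p) -> (r /\ s))) \/ ((~(r -> t) /\ s) \/ (q -> ((s /\ q) -> t))))
  30. ((~((~t -> (t -> r)) /\ ((p /\ p) -> (r /\ s))) \/ ((~(r -> t) /\ s) \/ (q -> ((s /\ q) -> t)))) -> (((~(p /\ p) -> ~(r /\ r)) -> ~~q) \/ (r /\ r)))
Total distinct subformulas = 30

30


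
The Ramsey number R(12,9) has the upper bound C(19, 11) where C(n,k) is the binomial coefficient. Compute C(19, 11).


R(12,9) <= C(12+9-2, 12-1) = C(19, 11)
C(19, 11) = 19! / (11! * 8!)
= 75582

75582


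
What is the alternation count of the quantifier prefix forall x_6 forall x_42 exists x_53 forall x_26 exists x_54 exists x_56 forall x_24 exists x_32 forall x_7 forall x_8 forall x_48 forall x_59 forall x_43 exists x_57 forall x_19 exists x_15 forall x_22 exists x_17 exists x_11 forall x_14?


Walk the prefix and count type changes:
  position 1: forall -> forall
  position 2: forall -> exists <-- alternation
  position 3: exists -> forall <-- alternation
  position 4: forall -> exists <-- alternation
  position 5: exists -> exists
  position 6: exists -> forall <-- alternation
  position 7: forall -> exists <-- alternation
  position 8: exists -> forall <-- alternation
  position 9: forall -> forall
  position 10: forall -> forall
  position 11: forall -> forall
  position 12: forall -> forall
  position 13: forall -> exists <-- alternation
  position 14: exists -> forall <-- alternation
  position 15: forall -> exists <-- alternation
  position 16: exists -> forall <-- alternation
  position 17: forall -> exists <-- alternation
  position 18: exists -> exists
  position 19: exists -> forall <-- alternation
Total alternations = 12

12


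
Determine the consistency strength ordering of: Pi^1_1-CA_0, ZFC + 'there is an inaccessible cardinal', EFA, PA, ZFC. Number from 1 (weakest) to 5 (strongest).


Ordering by consistency strength:
1. EFA
2. PA
3. Pi^1_1-CA_0
4. ZFC
5. ZFC + 'there is an inaccessible cardinal'


Pi^1_1-CA_0=3, ZFC + 'there is an inaccessible cardinal'=5, EFA=1, PA=2, ZFC=4


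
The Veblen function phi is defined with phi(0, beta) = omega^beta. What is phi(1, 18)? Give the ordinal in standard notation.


phi(1, 18):
phi(1, beta) = epsilon_beta (the beta-th epsilon number).
phi(1, 18) = epsilon_18

epsilon_18


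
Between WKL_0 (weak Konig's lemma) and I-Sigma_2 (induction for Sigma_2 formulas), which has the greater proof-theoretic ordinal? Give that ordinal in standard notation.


Proof-theoretic ordinal of WKL_0 (weak Konig's lemma): omega^omega
Proof-theoretic ordinal of I-Sigma_2 (induction for Sigma_2 formulas): omega^(omega^omega)
Comparing: omega^omega < omega^(omega^omega).
The larger ordinal is omega^(omega^omega) (from I-Sigma_2 (induction for Sigma_2 formulas)).

omega^(omega^omega)


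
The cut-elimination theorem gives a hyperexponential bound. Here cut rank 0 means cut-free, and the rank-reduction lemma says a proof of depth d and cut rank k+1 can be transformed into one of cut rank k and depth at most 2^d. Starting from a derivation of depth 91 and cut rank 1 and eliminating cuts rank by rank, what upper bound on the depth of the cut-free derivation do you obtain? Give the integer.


Each rank reduction sends depth d to at most 2^d; cut rank r needs r reductions.
2_0(91) = 91
2_1(91) = 2^91 = 2475880078570760549798248448
Cut-free depth bound = 2475880078570760549798248448

2475880078570760549798248448


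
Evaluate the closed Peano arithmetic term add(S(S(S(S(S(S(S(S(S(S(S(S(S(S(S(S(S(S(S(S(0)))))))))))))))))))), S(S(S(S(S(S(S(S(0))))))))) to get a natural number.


add(S^20(0), S^8(0)):
S^20(0) = 20
S^8(0) = 8
20 + 8 = 28

28


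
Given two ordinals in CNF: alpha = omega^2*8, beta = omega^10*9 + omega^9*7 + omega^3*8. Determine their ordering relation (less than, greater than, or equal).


Compare term by term from highest exponent:
alpha = omega^2*8
beta = omega^10*9 + omega^9*7 + omega^3*8
Term 1: alpha has omega^2*8, beta has omega^10*9
Term 2: alpha has omega^0*0, beta has omega^9*7
Term 3: alpha has omega^0*0, beta has omega^3*8
Result: alpha < beta

alpha < beta


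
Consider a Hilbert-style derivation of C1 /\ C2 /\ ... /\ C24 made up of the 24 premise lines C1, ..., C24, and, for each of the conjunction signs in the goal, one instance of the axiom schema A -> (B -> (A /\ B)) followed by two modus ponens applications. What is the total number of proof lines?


Conjoining 24 premises:
- 24 premise lines
- the goal has 23 conjunction signs; each costs 1 axiom instance + 2 MP = 3 lines: 3 * 23 = 69
Total = 24 + 69 = 93 lines.

93


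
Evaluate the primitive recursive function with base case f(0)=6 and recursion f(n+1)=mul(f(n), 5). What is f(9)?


f(0) = 6
f(1) = mul(f(0), 5) = mul(6, 5) = 30
f(2) = mul(f(1), 5) = mul(30, 5) = 150
f(3) = mul(f(2), 5) = mul(150, 5) = 750
f(4) = mul(f(3), 5) = mul(750, 5) = 3750
f(5) = mul(f(4), 5) = mul(3750, 5) = 18750
f(6) = mul(f(5), 5) = mul(18750, 5) = 93750
f(7) = mul(f(6), 5) = mul(93750, 5) = 468750
f(8) = mul(f(7), 5) = mul(468750, 5) = 2343750
f(9) = mul(f(8), 5) = mul(2343750, 5) = 11718750


11718750


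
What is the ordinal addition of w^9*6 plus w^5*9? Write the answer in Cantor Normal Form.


Ordinal addition w^9*6 + w^5*9:
Leading exponent of alpha (9) > leading exponent of beta (5).
Since alpha's term has higher exponent than beta's leading term,
the sum is simply alpha followed by beta.
Result = w^9*6 + w^5*9

w^9*6 + w^5*9


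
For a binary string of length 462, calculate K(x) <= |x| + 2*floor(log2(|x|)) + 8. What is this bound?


floor(log2(462)) = 8
2 * 8 = 16
K(x) <= 462 + 16 + 8 = 486

486


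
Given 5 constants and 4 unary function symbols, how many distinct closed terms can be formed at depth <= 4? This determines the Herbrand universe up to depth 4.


Herbrand terms by depth:
Depth 0: 5 constants
Depth 1: 20 new terms (running total: 25)
Depth 2: 80 new terms (running total: 105)
Depth 3: 320 new terms (running total: 425)
Depth 4: 1280 new terms (running total: 1705)
Total distinct ground terms = 1705

1705


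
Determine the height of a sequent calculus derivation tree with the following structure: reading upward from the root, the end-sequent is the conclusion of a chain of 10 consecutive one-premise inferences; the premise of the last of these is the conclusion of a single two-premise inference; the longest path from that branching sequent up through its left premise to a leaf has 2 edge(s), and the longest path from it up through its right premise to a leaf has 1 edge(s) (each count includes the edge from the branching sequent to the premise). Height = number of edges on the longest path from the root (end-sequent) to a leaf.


Longest path through the left premise: 2 edges (measured from the branching sequent)
Longest path through the right premise: 1 edges
Height of the subtree rooted at the branching sequent: max(2, 1) = 2
The branching sequent sits 10 edges above the root (the chain of one-premise inferences), so height = 2 + 10 = 12

12


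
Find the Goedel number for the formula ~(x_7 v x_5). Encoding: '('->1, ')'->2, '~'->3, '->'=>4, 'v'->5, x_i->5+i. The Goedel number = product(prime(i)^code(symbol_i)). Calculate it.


Formula: ~(x_7 v x_5)
Symbol codes: [3, 1, 12, 5, 10, 2]
Primes: [2, 3, 5, 7, 11, 13]
p_1^3 = 2^3 = 8
p_2^1 = 3^1 = 3
p_3^12 = 5^12 = 244140625
p_4^5 = 7^5 = 16807
p_5^10 = 11^10 = 25937424601
p_6^2 = 13^2 = 169
Product = 431673163479270603515625000

431673163479270603515625000


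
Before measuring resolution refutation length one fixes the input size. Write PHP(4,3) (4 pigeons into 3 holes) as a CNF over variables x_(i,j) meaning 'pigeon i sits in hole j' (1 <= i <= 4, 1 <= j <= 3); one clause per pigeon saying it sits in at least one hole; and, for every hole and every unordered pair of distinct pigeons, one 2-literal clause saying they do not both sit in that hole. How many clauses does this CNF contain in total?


PHP(4,3): 4 pigeons, 3 holes, 4*3 = 12 variables.
- pigeon clauses: one per pigeon -> 4 clauses
- hole clauses: 3 holes * C(4,2) = 3 * 6 -> 18 clauses
Total clauses = 4 + 18 = 22

22


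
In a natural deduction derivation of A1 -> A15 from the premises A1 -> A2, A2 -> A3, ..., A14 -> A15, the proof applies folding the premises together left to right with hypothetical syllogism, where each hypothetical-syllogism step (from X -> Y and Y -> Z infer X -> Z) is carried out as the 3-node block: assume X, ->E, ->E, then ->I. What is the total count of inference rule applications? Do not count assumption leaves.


There are 14 premises in the chain. The first HS step combines premises 1 and 2; each further premise needs one more HS step.
So 14 premises require 14 - 1 = 13 hypothetical-syllogism steps.
Each HS step uses 3 inference nodes (->E, ->E, ->I).
13 * 3 = 39 total inference nodes.

39


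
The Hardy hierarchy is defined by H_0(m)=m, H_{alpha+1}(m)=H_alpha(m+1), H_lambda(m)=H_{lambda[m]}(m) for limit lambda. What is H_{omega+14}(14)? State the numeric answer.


H_{omega+14}(14):
Unwind the 14 successor steps: H_{omega+14}(14) = H_omega(14+14) = H_omega(28).
H_omega(m) = H_m(m) = m + m = 2m.
Result = 2 * 28 = 56

56


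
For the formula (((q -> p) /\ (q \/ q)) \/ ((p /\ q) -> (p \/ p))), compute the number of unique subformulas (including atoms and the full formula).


Formula: (((q -> p) /\ (q \/ q)) \/ ((p /\ q) -> (p \/ p)))
Subformulas found:
  1. q
  2. p
  3. (p \/ p)
  4. (p /\ q)
  5. (q -> p)
  6. (q \/ q)
  7. ((p /\ q) -> (p \/ p))
  8. ((q -> p) /\ (q \/ q))
  9. (((q -> p) /\ (q \/ q)) \/ ((p /\ q) -> (p \/ p)))
Total distinct subformulas = 9

9


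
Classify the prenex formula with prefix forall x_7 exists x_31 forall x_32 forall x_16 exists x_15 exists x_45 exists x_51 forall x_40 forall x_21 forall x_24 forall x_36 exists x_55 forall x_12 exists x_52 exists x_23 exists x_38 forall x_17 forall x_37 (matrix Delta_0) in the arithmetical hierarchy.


Leading quantifier is forall, so the class is Pi.
Number of quantifier blocks = alternations + 1 = 8 + 1 = 9.
Classification: Pi_9

Pi_9


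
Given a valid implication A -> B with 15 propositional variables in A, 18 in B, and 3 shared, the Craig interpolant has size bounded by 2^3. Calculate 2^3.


Shared atoms = 3
Craig interpolant size bound = 2^3
= 8

8


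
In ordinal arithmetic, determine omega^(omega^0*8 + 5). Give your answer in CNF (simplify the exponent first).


omega^(omega^0*8 + 5):
omega^0 = 1, so the exponent is 8 + 5 = 13 (finite ordinal addition).
Result = omega^13, already a single CNF term.

omega^13


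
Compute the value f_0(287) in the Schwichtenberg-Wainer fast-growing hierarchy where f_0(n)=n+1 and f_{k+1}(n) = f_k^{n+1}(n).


f_0(287) = 287 + 1 = 288

288


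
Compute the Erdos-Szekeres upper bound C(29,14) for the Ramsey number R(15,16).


R(15,16) <= C(15+16-2, 15-1) = C(29, 14)
C(29, 14) = 29! / (14! * 15!)
= 77558760

77558760


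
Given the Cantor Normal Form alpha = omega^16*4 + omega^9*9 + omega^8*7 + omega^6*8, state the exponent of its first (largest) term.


CNF: omega^16*4 + omega^9*9 + omega^8*7 + omega^6*8
The leading term is omega^16*4, which has exponent 16.

16


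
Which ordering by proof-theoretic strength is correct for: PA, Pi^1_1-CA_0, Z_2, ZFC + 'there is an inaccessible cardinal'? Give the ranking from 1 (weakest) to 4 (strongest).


Ordering by consistency strength:
1. PA
2. Pi^1_1-CA_0
3. Z_2
4. ZFC + 'there is an inaccessible cardinal'


PA=1, Pi^1_1-CA_0=2, Z_2=3, ZFC + 'there is an inaccessible cardinal'=4


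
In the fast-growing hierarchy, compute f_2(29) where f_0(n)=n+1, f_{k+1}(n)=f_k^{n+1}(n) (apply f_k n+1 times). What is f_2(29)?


f_2(29) = f_1^30(29)
f_1(m) = 2m + 1.
Iterating: f_1^k(n) = 2^k*(n+1) - 1.
f_2(29) = 2^30*(29+1) - 1 = 1073741824*30 - 1 = 32212254719

32212254719


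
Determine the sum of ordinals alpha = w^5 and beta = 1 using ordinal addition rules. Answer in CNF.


Ordinal addition w^5 + 1:
Leading exponent of alpha (5) > leading exponent of beta (0).
Since alpha's term has higher exponent than beta's leading term,
the sum is simply alpha followed by beta.
Result = w^5 + 1

w^5 + 1


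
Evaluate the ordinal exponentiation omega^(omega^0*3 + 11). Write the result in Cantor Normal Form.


omega^(omega^0*3 + 11):
omega^0 = 1, so the exponent is 3 + 11 = 14 (finite ordinal addition).
Result = omega^14, already a single CNF term.

omega^14


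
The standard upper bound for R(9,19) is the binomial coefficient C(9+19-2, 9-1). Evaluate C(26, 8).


R(9,19) <= C(9+19-2, 9-1) = C(26, 8)
C(26, 8) = 26! / (8! * 18!)
= 1562275

1562275


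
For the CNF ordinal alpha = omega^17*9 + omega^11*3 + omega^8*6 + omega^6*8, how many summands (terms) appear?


CNF: omega^17*9 + omega^11*3 + omega^8*6 + omega^6*8
Count the summands separated by '+':
  term 1: omega^17*9
  term 2: omega^11*3
  term 3: omega^8*6
  term 4: omega^6*8
Total terms = 4

4


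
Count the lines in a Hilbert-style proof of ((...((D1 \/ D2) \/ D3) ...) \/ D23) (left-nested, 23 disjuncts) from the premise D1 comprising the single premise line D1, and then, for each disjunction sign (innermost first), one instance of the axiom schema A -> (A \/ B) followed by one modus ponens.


Building the left-nested 23-ary disjunction from D1:
- 1 premise line (D1)
- 23 disjuncts means 22 disjunction signs; each needs 1 axiom instance + 1 MP = 2 lines: 2 * 22 = 44
Total = 1 + 44 = 45 lines.

45


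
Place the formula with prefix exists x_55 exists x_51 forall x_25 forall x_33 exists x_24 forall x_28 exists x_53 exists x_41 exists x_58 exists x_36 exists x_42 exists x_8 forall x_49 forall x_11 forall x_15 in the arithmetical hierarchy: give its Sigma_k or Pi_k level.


Leading quantifier is exists, so the class is Sigma.
Number of quantifier blocks = alternations + 1 = 5 + 1 = 6.
Classification: Sigma_6

Sigma_6


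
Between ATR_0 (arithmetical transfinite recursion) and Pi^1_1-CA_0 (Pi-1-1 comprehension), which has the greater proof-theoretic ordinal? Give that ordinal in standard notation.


Proof-theoretic ordinal of ATR_0 (arithmetical transfinite recursion): Gamma_0
Proof-theoretic ordinal of Pi^1_1-CA_0 (Pi-1-1 comprehension): psi_0(Omega_omega)
Comparing: Gamma_0 < psi_0(Omega_omega).
The larger ordinal is psi_0(Omega_omega) (from Pi^1_1-CA_0 (Pi-1-1 comprehension)).

psi_0(Omega_omega)


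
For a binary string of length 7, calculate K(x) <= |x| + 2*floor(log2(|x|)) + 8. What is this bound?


floor(log2(7)) = 2
2 * 2 = 4
K(x) <= 7 + 4 + 8 = 19

19


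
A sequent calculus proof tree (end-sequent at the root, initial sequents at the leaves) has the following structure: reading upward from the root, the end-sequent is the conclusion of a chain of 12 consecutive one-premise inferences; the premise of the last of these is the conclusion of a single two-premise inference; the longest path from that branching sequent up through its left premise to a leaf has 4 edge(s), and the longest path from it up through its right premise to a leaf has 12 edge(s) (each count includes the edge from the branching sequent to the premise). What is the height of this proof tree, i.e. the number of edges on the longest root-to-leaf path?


Longest path through the left premise: 4 edges (measured from the branching sequent)
Longest path through the right premise: 12 edges
Height of the subtree rooted at the branching sequent: max(4, 12) = 12
The branching sequent sits 12 edges above the root (the chain of one-premise inferences), so height = 12 + 12 = 24

24


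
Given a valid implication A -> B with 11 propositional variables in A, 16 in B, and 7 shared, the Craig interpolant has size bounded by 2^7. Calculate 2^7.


Shared atoms = 7
Craig interpolant size bound = 2^7
= 128

128


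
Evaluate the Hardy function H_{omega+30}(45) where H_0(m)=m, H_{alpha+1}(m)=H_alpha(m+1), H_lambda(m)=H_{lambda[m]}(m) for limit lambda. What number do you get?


H_{omega+30}(45):
Unwind the 30 successor steps: H_{omega+30}(45) = H_omega(45+30) = H_omega(75).
H_omega(m) = H_m(m) = m + m = 2m.
Result = 2 * 75 = 150

150


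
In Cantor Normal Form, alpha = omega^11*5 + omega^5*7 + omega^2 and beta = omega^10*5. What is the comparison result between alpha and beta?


Compare term by term from highest exponent:
alpha = omega^11*5 + omega^5*7 + omega^2
beta = omega^10*5
Term 1: alpha has omega^11*5, beta has omega^10*5
Term 2: alpha has omega^5*7, beta has omega^0*0
Term 3: alpha has omega^2*1, beta has omega^0*0
Result: alpha > beta

alpha > beta


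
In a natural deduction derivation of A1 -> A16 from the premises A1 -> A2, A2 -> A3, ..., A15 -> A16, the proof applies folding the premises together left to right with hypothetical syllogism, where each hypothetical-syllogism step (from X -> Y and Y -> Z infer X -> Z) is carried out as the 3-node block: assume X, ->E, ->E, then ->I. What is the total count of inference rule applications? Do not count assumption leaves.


There are 15 premises in the chain. The first HS step combines premises 1 and 2; each further premise needs one more HS step.
So 15 premises require 15 - 1 = 14 hypothetical-syllogism steps.
Each HS step uses 3 inference nodes (->E, ->E, ->I).
14 * 3 = 42 total inference nodes.

42


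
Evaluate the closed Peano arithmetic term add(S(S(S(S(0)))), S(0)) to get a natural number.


add(S^4(0), S^1(0)):
S^4(0) = 4
S^1(0) = 1
4 + 1 = 5

5


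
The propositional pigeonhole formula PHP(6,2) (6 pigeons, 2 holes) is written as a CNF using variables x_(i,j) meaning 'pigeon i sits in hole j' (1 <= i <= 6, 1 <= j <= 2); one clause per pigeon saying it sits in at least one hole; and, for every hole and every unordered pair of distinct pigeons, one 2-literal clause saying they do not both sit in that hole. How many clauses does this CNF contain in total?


PHP(6,2): 6 pigeons, 2 holes, 6*2 = 12 variables.
- pigeon clauses: one per pigeon -> 6 clauses
- hole clauses: 2 holes * C(6,2) = 2 * 15 -> 30 clauses
Total clauses = 6 + 30 = 36

36


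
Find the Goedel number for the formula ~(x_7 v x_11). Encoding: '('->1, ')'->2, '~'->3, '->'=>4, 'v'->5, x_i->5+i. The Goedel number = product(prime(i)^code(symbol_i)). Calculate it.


Formula: ~(x_7 v x_11)
Symbol codes: [3, 1, 12, 5, 16, 2]
Primes: [2, 3, 5, 7, 11, 13]
p_1^3 = 2^3 = 8
p_2^1 = 3^1 = 3
p_3^12 = 5^12 = 244140625
p_4^5 = 7^5 = 16807
p_5^16 = 11^16 = 45949729863572161
p_6^2 = 13^2 = 169
Product = 764735341166500109634744140625000

764735341166500109634744140625000


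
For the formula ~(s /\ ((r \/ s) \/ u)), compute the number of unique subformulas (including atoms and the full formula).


Formula: ~(s /\ ((r \/ s) \/ u))
Subformulas found:
  1. u
  2. s
  3. r
  4. (r \/ s)
  5. ((r \/ s) \/ u)
  6. (s /\ ((r \/ s) \/ u))
  7. ~(s /\ ((r \/ s) \/ u))
Total distinct subformulas = 7

7


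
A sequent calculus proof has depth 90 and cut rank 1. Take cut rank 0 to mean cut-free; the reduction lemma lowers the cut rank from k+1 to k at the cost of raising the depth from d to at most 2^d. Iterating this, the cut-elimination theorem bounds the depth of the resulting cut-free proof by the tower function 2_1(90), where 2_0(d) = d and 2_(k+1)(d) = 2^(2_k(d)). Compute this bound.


Each rank reduction sends depth d to at most 2^d; cut rank r needs r reductions.
2_0(90) = 90
2_1(90) = 2^90 = 1237940039285380274899124224
Cut-free depth bound = 1237940039285380274899124224

1237940039285380274899124224
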